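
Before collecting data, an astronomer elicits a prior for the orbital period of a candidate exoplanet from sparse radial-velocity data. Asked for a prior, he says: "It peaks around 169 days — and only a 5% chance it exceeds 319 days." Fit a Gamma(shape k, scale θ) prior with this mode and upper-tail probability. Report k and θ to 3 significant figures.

k ≈ 7.89, θ ≈ 24.5

Gamma(k,θ) with k>1 has mode (k−1)θ, so θ = 169/(k−1).
Need P(X < 319) = 0.95 with θ tied to k this way. Start at k = 2, θ = 169: P(X<319) ≈ 0.563.
Too low — raise k to concentrate. Iterating converges to k ≈ 7.89.
Then θ = 169/(7.89−1) ≈ 24.5.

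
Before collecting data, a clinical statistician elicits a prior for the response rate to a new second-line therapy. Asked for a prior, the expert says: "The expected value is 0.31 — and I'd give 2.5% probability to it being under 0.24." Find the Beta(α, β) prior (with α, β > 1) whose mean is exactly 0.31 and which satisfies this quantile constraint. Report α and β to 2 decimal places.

With mean 0.31 fixed, write α = 0.31s, β = 0.69s where s = α+β.
Need P(θ < 0.24) = 0.025 under Beta(0.31s, 0.69s). Normal approximation: (q−m)/√(m(1−m)/s) ≈ z_{0.025} = -1.96, so s ≈ 0.31·0.69·(-1.96)²/(0.24−0.31)² = 167.7.
At s = 167.7: P(θ<0.24) ≈ 0.021. Adjusting to match 0.025 gives s ≈ 155.59.
So α = 0.31·155.59 ≈ 48.23, β = 0.69·155.59 ≈ 107.35.

α ≈ 48.23, β ≈ 107.35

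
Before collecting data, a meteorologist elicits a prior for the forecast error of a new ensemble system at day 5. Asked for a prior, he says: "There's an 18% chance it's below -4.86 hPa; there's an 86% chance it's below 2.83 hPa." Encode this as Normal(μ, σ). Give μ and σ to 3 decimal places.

μ = -1.333, σ = 3.853

The p-quantile of Normal(μ,σ) is μ + z_p·σ, with z_{0.18} = -0.9154 and z_{0.86} = 1.08.
Eliminate σ: μ = (z₂·x₁ − z₁·x₂)/(z₂ − z₁) = (1.08·-4.86 − (-0.9154)·2.83)/1.996 = -1.333.
Then σ = (x₂ − x₁)/(z₂ − z₁) = (2.83 − -4.86)/1.996 = 3.853.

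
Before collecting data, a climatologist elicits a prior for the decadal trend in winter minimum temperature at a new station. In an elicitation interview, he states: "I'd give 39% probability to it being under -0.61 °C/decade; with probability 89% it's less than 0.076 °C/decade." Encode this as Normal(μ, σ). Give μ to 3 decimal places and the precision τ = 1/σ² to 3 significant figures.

For Normal(μ,σ), the p-quantile is μ + z_p·σ. Here z_{0.39} = -0.2793, z_{0.89} = 1.227.
So -0.61 = μ − 0.2793σ and 0.076 = μ + 1.227σ.
Subtracting: σ = (0.076 − -0.61)/(1.227 − (-0.2793)) = 0.456.
Then μ = -0.61 − (-0.2793)·0.456 = -0.483.
Precision τ = 1/σ² = 1/0.4556² = 4.82.

μ = -0.483, τ = 4.82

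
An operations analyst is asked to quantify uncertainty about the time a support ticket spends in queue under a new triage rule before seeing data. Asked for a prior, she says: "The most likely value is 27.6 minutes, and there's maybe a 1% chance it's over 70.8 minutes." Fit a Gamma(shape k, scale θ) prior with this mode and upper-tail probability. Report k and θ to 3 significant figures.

Gamma(k,θ) with k>1 has mode (k−1)θ, so θ = 27.6/(k−1).
Need P(X < 70.8) = 0.99 with θ tied to k this way. Start at k = 2, θ = 27.6: P(X<70.8) ≈ 0.726.
Too low — raise k to concentrate. Iterating converges to k ≈ 6.26.
Then θ = 27.6/(6.26−1) ≈ 5.25.

k ≈ 6.26, θ ≈ 5.25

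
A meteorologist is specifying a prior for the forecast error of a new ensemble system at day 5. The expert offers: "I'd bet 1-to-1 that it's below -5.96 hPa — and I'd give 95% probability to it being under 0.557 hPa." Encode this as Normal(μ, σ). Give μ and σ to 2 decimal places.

μ = -5.96, σ = 3.96

The p-quantile of Normal(μ,σ) is μ + z_p·σ, with z_{0.5} = 0 and z_{0.95} = 1.645.
Eliminate σ: μ = (z₂·x₁ − z₁·x₂)/(z₂ − z₁) = (1.645·-5.96 − (0)·0.557)/1.645 = -5.96.
Then σ = (x₂ − x₁)/(z₂ − z₁) = (0.557 − -5.96)/1.645 = 3.96.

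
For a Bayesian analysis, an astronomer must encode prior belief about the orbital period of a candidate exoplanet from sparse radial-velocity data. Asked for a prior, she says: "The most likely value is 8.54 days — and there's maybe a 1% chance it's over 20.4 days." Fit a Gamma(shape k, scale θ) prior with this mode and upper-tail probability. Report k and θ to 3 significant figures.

Gamma(k,θ) with k>1 has mode (k−1)θ, so θ = 8.54/(k−1).
Need P(X < 20.4) = 0.99 with θ tied to k this way. Start at k = 2, θ = 8.54: P(X<20.4) ≈ 0.689.
Too low — raise k to concentrate. Iterating converges to k ≈ 7.25.
Then θ = 8.54/(7.25−1) ≈ 1.37.

k ≈ 7.25, θ ≈ 1.37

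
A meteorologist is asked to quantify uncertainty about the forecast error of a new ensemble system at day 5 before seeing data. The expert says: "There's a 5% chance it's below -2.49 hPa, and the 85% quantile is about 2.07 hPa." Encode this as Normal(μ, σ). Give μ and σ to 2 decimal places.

μ = 0.31, σ = 1.70

The p-quantile of Normal(μ,σ) is μ + z_p·σ, with z_{0.05} = -1.645 and z_{0.85} = 1.036.
Eliminate σ: μ = (z₂·x₁ − z₁·x₂)/(z₂ − z₁) = (1.036·-2.49 − (-1.645)·2.07)/2.681 = 0.31.
Then σ = (x₂ − x₁)/(z₂ − z₁) = (2.07 − -2.49)/2.681 = 1.70.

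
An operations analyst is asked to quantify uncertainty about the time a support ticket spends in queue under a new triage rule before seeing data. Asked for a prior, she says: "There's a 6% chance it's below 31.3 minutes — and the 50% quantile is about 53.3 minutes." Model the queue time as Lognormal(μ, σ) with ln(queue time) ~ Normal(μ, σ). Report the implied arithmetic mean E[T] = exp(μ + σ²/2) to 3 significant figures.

If T ~ Lognormal(μ,σ) then ln T ~ Normal(μ,σ), so the p-quantile of ln T is μ + z_p·σ.
ln(31.3) = 3.444 and ln(53.3) = 3.976; z_{0.06} = -1.555, z_{0.5} = 0.
σ = (3.976 − 3.444)/(0 − (-1.555)) = 0.342.
μ = 3.444 − (-1.555)·0.342 = 3.976.
E[T] = exp(μ + σ²/2) = exp(3.976 + 0.0586) = 56.5 minutes.

E[T] ≈ 56.5 minutes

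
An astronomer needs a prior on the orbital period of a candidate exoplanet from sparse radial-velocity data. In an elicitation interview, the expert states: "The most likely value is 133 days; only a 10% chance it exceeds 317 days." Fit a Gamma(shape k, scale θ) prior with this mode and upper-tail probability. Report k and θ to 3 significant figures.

Gamma(k,θ) with k>1 has mode (k−1)θ, so θ = 133/(k−1).
Need P(X < 317) = 0.9 with θ tied to k this way. Start at k = 2, θ = 133: P(X<317) ≈ 0.688.
Too low — raise k to concentrate. Iterating converges to k ≈ 3.55.
Then θ = 133/(3.55−1) ≈ 52.2.

k ≈ 3.55, θ ≈ 52.2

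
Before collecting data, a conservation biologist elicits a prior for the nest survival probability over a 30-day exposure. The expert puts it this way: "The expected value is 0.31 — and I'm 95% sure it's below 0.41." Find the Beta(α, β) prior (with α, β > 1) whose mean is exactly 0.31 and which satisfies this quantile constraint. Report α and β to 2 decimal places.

With mean 0.31 fixed, write α = 0.31s, β = 0.69s where s = α+β.
Need P(θ < 0.41) = 0.95 under Beta(0.31s, 0.69s). Normal approximation: (q−m)/√(m(1−m)/s) ≈ z_{0.95} = 1.64, so s ≈ 0.31·0.69·(1.64)²/(0.41−0.31)² = 57.9.
At s = 57.9: P(θ<0.41) ≈ 0.945. Adjusting to match 0.95 gives s ≈ 61.19.
So α = 0.31·61.19 ≈ 18.97, β = 0.69·61.19 ≈ 42.22.

α ≈ 18.97, β ≈ 42.22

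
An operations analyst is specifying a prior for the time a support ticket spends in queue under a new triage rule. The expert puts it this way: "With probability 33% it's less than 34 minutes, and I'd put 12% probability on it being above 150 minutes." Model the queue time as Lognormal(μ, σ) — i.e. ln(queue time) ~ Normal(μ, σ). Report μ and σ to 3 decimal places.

If T ~ Lognormal(μ,σ) then ln T ~ Normal(μ,σ), so the p-quantile of ln T is μ + z_p·σ.
ln(34) = 3.526 and ln(150) = 5.011; z_{0.33} = -0.4399, z_{0.88} = 1.175.
σ = (5.011 − 3.526)/(1.175 − (-0.4399)) = 0.919.
μ = 3.526 − (-0.4399)·0.919 = 3.931.

μ ≈ 3.931, σ ≈ 0.919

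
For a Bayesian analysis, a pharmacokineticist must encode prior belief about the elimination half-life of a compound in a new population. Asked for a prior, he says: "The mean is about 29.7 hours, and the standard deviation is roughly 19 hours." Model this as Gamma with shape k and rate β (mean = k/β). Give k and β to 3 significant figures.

For Gamma(k, rate β): mean = k/β, variance = k/β², so CV = 1/√k.
CV = SD/mean = 19/29.7 = 0.6397, hence k = 1/CV² = 2.44.
Then β = k/mean = 2.44/29.7 = 0.0823.

k ≈ 2.44, β ≈ 0.0823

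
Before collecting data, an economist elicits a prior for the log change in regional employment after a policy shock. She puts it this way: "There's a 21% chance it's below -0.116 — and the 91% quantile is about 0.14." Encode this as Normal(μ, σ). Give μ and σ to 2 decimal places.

For Normal(μ,σ), the p-quantile is μ + z_p·σ. Here z_{0.21} = -0.8064, z_{0.91} = 1.341.
So -0.116 = μ − 0.8064σ and 0.14 = μ + 1.341σ.
Subtracting: σ = (0.14 − -0.116)/(1.341 − (-0.8064)) = 0.12.
Then μ = -0.116 − (-0.8064)·0.12 = -0.02.

μ = -0.02, σ = 0.12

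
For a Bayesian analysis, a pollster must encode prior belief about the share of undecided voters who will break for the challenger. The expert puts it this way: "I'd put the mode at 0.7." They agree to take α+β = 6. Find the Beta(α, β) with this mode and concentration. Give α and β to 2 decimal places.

For α,β > 1 the Beta mode is (α−1)/(α+β−2). With α+β = 6, the mode is (α−1)/4.
Set (α−1)/4 = 0.7 → α = 1 + 0.7·4 = 3.80.
β = 6 − α = 2.20.

α = 3.80, β = 2.20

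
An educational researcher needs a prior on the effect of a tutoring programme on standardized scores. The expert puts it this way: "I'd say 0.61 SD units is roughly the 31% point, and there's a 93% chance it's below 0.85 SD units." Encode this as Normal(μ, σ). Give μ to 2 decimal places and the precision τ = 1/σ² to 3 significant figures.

μ = 0.67, τ = 67.5

The p-quantile of Normal(μ,σ) is μ + z_p·σ, with z_{0.31} = -0.4959 and z_{0.93} = 1.476.
Eliminate σ: μ = (z₂·x₁ − z₁·x₂)/(z₂ − z₁) = (1.476·0.61 − (-0.4959)·0.85)/1.972 = 0.67.
Then σ = (x₂ − x₁)/(z₂ − z₁) = (0.85 − 0.61)/1.972 = 0.12.
Precision τ = 1/σ² = 1/0.1217² = 67.5.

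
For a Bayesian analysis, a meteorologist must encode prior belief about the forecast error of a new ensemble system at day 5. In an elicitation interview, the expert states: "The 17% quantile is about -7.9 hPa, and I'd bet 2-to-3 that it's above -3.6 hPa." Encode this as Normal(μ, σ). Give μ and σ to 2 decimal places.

For Normal(μ,σ), the p-quantile is μ + z_p·σ. Here z_{0.17} = -0.9542, z_{0.6} = 0.2533.
So -7.9 = μ − 0.9542σ and -3.6 = μ + 0.2533σ.
Subtracting: σ = (-3.6 − -7.9)/(0.2533 − (-0.9542)) = 3.56.
Then μ = -7.9 − (-0.9542)·3.56 = -4.50.

μ = -4.50, σ = 3.56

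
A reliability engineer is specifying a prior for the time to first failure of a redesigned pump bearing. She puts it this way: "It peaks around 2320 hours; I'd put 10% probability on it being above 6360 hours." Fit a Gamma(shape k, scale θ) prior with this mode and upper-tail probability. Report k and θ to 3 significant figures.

Gamma(k,θ) with k>1 has mode (k−1)θ, so θ = 2320/(k−1).
Need P(X < 6360) = 0.9 with θ tied to k this way. Start at k = 2, θ = 2320: P(X<6360) ≈ 0.759.
Too low — raise k to concentrate. Iterating converges to k ≈ 2.88.
Then θ = 2320/(2.88−1) ≈ 1230.

k ≈ 2.88, θ ≈ 1230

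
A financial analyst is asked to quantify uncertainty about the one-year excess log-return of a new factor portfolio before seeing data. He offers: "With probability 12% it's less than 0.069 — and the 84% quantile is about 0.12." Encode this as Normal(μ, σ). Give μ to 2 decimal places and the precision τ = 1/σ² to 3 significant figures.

The p-quantile of Normal(μ,σ) is μ + z_p·σ, with z_{0.12} = -1.175 and z_{0.84} = 0.9945.
Eliminate σ: μ = (z₂·x₁ − z₁·x₂)/(z₂ − z₁) = (0.9945·0.069 − (-1.175)·0.12)/2.169 = 0.10.
Then σ = (x₂ − x₁)/(z₂ − z₁) = (0.12 − 0.069)/2.169 = 0.02.
Precision τ = 1/σ² = 1/0.02351² = 1810.

μ = 0.10, τ = 1810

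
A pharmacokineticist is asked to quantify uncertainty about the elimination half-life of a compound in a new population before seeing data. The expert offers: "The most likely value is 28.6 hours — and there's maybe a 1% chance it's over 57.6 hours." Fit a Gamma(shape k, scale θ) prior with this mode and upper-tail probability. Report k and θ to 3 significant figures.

Gamma(k,θ) with k>1 has mode (k−1)θ, so θ = 28.6/(k−1).
Need P(X < 57.6) = 0.99 with θ tied to k this way. Start at k = 2, θ = 28.6: P(X<57.6) ≈ 0.598.
Too low — raise k to concentrate. Iterating converges to k ≈ 11.
Then θ = 28.6/(11−1) ≈ 2.86.

k ≈ 11, θ ≈ 2.86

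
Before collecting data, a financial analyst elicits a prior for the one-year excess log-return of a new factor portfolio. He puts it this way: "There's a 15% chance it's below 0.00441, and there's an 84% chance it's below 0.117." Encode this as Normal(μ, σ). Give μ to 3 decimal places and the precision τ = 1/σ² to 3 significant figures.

μ = 0.062, τ = 325

The p-quantile of Normal(μ,σ) is μ + z_p·σ, with z_{0.15} = -1.036 and z_{0.84} = 0.9945.
Eliminate σ: μ = (z₂·x₁ − z₁·x₂)/(z₂ − z₁) = (0.9945·0.00441 − (-1.036)·0.117)/2.031 = 0.062.
Then σ = (x₂ − x₁)/(z₂ − z₁) = (0.117 − 0.00441)/2.031 = 0.055.
Precision τ = 1/σ² = 1/0.05544² = 325.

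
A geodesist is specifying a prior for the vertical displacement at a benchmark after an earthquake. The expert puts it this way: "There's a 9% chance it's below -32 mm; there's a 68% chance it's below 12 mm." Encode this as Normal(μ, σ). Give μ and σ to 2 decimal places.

The p-quantile of Normal(μ,σ) is μ + z_p·σ, with z_{0.09} = -1.341 and z_{0.68} = 0.4677.
Eliminate σ: μ = (z₂·x₁ − z₁·x₂)/(z₂ − z₁) = (0.4677·-32 − (-1.341)·12)/1.808 = 0.62.
Then σ = (x₂ − x₁)/(z₂ − z₁) = (12 − -32)/1.808 = 24.33.

μ = 0.62, σ = 24.33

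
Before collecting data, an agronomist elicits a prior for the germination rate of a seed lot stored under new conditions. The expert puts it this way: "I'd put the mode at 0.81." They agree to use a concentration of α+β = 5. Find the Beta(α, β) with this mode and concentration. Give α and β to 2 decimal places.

α = 3.43, β = 1.57

For α,β > 1 the Beta mode is (α−1)/(α+β−2). With α+β = 5, the mode is (α−1)/3.
Set (α−1)/3 = 0.81 → α = 1 + 0.81·3 = 3.43.
β = 5 − α = 1.57.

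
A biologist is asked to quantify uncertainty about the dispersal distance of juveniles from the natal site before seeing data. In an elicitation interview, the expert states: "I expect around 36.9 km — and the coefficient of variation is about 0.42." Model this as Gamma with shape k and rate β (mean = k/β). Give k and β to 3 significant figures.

For Gamma(k, rate β): mean = k/β, variance = k/β², so CV = 1/√k.
CV = 0.42, hence k = 1/CV² = 5.67.
Then β = k/mean = 5.67/36.9 = 0.154.

k ≈ 5.67, β ≈ 0.154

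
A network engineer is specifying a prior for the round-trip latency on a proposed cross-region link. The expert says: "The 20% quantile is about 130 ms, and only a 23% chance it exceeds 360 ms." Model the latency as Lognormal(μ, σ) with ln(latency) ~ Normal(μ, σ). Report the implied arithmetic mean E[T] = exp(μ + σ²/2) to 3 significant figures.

E[T] ≈ 275 ms

If T ~ Lognormal(μ,σ) then ln T ~ Normal(μ,σ), so the p-quantile of ln T is μ + z_p·σ.
ln(130) = 4.868 and ln(360) = 5.886; z_{0.2} = -0.8416, z_{0.77} = 0.7388.
σ = (5.886 − 4.868)/(0.7388 − (-0.8416)) = 0.644.
μ = 4.868 − (-0.8416)·0.644 = 5.410.
E[T] = exp(μ + σ²/2) = exp(5.410 + 0.2077) = 275 ms.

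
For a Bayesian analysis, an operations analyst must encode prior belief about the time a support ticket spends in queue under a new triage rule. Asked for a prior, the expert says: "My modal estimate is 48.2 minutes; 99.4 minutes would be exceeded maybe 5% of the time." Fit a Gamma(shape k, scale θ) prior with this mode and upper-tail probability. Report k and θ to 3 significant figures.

k ≈ 6.28, θ ≈ 9.13

Gamma(k,θ) with k>1 has mode (k−1)θ, so θ = 48.2/(k−1).
Need P(X < 99.4) = 0.95 with θ tied to k this way. Start at k = 2, θ = 48.2: P(X<99.4) ≈ 0.611.
Too low — raise k to concentrate. Iterating converges to k ≈ 6.28.
Then θ = 48.2/(6.28−1) ≈ 9.13.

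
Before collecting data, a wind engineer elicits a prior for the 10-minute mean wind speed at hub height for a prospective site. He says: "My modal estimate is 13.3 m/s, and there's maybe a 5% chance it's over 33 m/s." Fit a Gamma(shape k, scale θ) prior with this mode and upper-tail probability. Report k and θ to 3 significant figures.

Gamma(k,θ) with k>1 has mode (k−1)θ, so θ = 13.3/(k−1).
Need P(X < 33) = 0.95 with θ tied to k this way. Start at k = 2, θ = 13.3: P(X<33) ≈ 0.709.
Too low — raise k to concentrate. Iterating converges to k ≈ 4.29.
Then θ = 13.3/(4.29−1) ≈ 4.04.

k ≈ 4.29, θ ≈ 4.04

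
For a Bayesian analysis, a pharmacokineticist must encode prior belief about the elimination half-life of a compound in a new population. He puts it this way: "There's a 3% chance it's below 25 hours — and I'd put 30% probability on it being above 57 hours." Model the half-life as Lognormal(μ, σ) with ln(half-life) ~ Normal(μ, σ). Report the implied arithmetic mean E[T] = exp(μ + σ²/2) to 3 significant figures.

If T ~ Lognormal(μ,σ) then ln T ~ Normal(μ,σ), so the p-quantile of ln T is μ + z_p·σ.
ln(25) = 3.219 and ln(57) = 4.043; z_{0.03} = -1.881, z_{0.7} = 0.5244.
σ = (4.043 − 3.219)/(0.5244 − (-1.881)) = 0.343.
μ = 3.219 − (-1.881)·0.343 = 3.863.
E[T] = exp(μ + σ²/2) = exp(3.863 + 0.0587) = 50.5 hours.

E[T] ≈ 50.5 hours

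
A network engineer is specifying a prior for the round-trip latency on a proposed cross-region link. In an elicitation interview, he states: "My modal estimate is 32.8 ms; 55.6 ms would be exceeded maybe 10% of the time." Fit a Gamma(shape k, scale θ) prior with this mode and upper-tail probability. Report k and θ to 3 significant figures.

k ≈ 7.79, θ ≈ 4.83

Gamma(k,θ) with k>1 has mode (k−1)θ, so θ = 32.8/(k−1).
Need P(X < 55.6) = 0.9 with θ tied to k this way. Start at k = 2, θ = 32.8: P(X<55.6) ≈ 0.505.
Too low — raise k to concentrate. Iterating converges to k ≈ 7.79.
Then θ = 32.8/(7.79−1) ≈ 4.83.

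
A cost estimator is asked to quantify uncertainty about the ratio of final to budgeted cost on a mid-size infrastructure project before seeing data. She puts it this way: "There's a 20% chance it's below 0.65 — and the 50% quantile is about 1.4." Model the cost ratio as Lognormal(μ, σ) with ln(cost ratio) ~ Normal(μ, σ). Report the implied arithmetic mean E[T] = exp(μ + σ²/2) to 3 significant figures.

E[T] ≈ 2.12

If T ~ Lognormal(μ,σ) then ln T ~ Normal(μ,σ), so the p-quantile of ln T is μ + z_p·σ.
ln(0.65) = -0.4308 and ln(1.4) = 0.3365; z_{0.2} = -0.8416, z_{0.5} = 0.
σ = (0.3365 − -0.4308)/(0 − (-0.8416)) = 0.912.
μ = -0.4308 − (-0.8416)·0.912 = 0.336.
E[T] = exp(μ + σ²/2) = exp(0.336 + 0.4155) = 2.12.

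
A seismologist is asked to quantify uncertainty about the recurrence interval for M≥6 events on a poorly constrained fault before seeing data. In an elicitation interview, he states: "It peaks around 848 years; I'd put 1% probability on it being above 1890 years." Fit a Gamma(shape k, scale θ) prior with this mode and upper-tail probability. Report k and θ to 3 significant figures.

k ≈ 8.49, θ ≈ 113

Gamma(k,θ) with k>1 has mode (k−1)θ, so θ = 848/(k−1).
Need P(X < 1890) = 0.99 with θ tied to k this way. Start at k = 2, θ = 848: P(X<1890) ≈ 0.652.
Too low — raise k to concentrate. Iterating converges to k ≈ 8.49.
Then θ = 848/(8.49−1) ≈ 113.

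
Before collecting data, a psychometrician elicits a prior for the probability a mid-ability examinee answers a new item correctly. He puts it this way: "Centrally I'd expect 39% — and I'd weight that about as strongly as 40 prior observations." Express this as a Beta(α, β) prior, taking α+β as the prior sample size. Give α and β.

Under the effective-sample-size interpretation, Beta(α, β) has prior mean α/(α+β) and prior sample size α+β.
So α+β = 40 and α/(α+β) = 0.39, giving α = 0.39·40 = 15.6 and β = 40 − 15.6 = 24.4.

α = 15.6, β = 24.4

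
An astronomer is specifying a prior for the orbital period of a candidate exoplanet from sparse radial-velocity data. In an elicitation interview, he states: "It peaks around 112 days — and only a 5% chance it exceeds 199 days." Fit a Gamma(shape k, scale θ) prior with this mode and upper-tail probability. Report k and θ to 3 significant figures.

k ≈ 9.44, θ ≈ 13.3

Gamma(k,θ) with k>1 has mode (k−1)θ, so θ = 112/(k−1).
Need P(X < 199) = 0.95 with θ tied to k this way. Start at k = 2, θ = 112: P(X<199) ≈ 0.530.
Too low — raise k to concentrate. Iterating converges to k ≈ 9.44.
Then θ = 112/(9.44−1) ≈ 13.3.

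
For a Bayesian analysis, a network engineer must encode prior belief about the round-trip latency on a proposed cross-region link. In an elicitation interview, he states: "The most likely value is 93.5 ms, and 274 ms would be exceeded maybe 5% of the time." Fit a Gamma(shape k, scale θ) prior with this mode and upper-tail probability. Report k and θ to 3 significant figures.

k ≈ 3.3, θ ≈ 40.6

Gamma(k,θ) with k>1 has mode (k−1)θ, so θ = 93.5/(k−1).
Need P(X < 274) = 0.95 with θ tied to k this way. Start at k = 2, θ = 93.5: P(X<274) ≈ 0.790.
Too low — raise k to concentrate. Iterating converges to k ≈ 3.3.
Then θ = 93.5/(3.3−1) ≈ 40.6.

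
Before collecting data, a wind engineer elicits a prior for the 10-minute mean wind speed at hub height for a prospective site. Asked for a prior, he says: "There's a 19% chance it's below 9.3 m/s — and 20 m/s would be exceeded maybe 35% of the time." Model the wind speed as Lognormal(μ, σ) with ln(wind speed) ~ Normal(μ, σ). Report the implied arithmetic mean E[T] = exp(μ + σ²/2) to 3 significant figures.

If T ~ Lognormal(μ,σ) then ln T ~ Normal(μ,σ), so the p-quantile of ln T is μ + z_p·σ.
ln(9.3) = 2.23 and ln(20) = 2.996; z_{0.19} = -0.8779, z_{0.65} = 0.3853.
σ = (2.996 − 2.23)/(0.3853 − (-0.8779)) = 0.606.
μ = 2.23 − (-0.8779)·0.606 = 2.762.
E[T] = exp(μ + σ²/2) = exp(2.762 + 0.1837) = 19 m/s.

E[T] ≈ 19 m/s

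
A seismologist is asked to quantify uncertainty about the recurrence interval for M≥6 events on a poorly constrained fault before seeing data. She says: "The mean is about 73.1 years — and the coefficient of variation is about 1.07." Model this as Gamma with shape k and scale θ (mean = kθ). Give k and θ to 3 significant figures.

For Gamma(k, scale θ): mean = kθ, variance = kθ², so CV = 1/√k.
CV = 1.07, hence k = 1/CV² = 0.873.
Then θ = mean/k = 73.1/0.873 = 83.7.

k ≈ 0.873, θ ≈ 83.7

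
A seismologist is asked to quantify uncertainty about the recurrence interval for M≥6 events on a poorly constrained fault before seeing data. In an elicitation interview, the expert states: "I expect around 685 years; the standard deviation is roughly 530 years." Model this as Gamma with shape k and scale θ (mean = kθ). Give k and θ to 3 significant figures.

For Gamma(k, scale θ): mean = kθ, variance = kθ², so CV = 1/√k.
CV = SD/mean = 530/685 = 0.7737, hence k = 1/CV² = 1.67.
Then θ = mean/k = 685/1.67 = 410.

k ≈ 1.67, θ ≈ 410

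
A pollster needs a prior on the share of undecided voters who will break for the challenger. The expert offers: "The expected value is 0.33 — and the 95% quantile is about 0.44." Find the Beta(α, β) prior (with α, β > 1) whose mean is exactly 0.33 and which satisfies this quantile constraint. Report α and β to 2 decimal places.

With mean 0.33 fixed, write α = 0.33s, β = 0.67s where s = α+β.
Need P(θ < 0.44) = 0.95 under Beta(0.33s, 0.67s). Normal approximation: (q−m)/√(m(1−m)/s) ≈ z_{0.95} = 1.64, so s ≈ 0.33·0.67·(1.64)²/(0.44−0.33)² = 49.4.
At s = 49.4: P(θ<0.44) ≈ 0.946. Adjusting to match 0.95 gives s ≈ 52.00.
So α = 0.33·52.00 ≈ 17.16, β = 0.67·52.00 ≈ 34.84.

α ≈ 17.16, β ≈ 34.84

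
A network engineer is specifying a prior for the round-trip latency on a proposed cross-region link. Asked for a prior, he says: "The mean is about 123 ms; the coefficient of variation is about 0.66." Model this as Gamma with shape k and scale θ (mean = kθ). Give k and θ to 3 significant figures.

For Gamma(k, scale θ): mean = kθ, variance = kθ², so CV = 1/√k.
CV = 0.66, hence k = 1/CV² = 2.3.
Then θ = mean/k = 123/2.3 = 53.6.

k ≈ 2.3, θ ≈ 53.6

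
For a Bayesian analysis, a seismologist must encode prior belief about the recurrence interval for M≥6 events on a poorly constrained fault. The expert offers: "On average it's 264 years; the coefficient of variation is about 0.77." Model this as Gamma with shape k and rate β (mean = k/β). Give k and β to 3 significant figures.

k ≈ 1.69, β ≈ 0.00639

For Gamma(k, rate β): mean = k/β, variance = k/β², so CV = 1/√k.
CV = 0.77, hence k = 1/CV² = 1.69.
Then β = k/mean = 1.69/264 = 0.00639.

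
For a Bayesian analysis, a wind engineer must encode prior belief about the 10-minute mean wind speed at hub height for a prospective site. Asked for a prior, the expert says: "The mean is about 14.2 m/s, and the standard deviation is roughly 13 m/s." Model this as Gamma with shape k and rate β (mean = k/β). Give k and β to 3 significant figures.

k ≈ 1.19, β ≈ 0.084

For Gamma(k, rate β): mean = k/β, variance = k/β², so CV = 1/√k.
CV = SD/mean = 13/14.2 = 0.9155, hence k = 1/CV² = 1.19.
Then β = k/mean = 1.19/14.2 = 0.084.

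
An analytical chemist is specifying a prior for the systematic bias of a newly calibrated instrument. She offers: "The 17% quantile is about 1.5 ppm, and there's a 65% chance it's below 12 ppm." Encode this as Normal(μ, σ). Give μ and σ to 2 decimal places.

The p-quantile of Normal(μ,σ) is μ + z_p·σ, with z_{0.17} = -0.9542 and z_{0.65} = 0.3853.
Eliminate σ: μ = (z₂·x₁ − z₁·x₂)/(z₂ − z₁) = (0.3853·1.5 − (-0.9542)·12)/1.339 = 8.98.
Then σ = (x₂ − x₁)/(z₂ − z₁) = (12 − 1.5)/1.339 = 7.84.

μ = 8.98, σ = 7.84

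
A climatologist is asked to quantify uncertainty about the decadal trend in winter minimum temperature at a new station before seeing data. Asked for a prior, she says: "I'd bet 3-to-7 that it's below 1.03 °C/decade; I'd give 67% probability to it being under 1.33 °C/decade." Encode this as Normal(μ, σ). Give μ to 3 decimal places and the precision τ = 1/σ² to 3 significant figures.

The p-quantile of Normal(μ,σ) is μ + z_p·σ, with z_{0.3} = -0.5244 and z_{0.67} = 0.4399.
Eliminate σ: μ = (z₂·x₁ − z₁·x₂)/(z₂ − z₁) = (0.4399·1.03 − (-0.5244)·1.33)/0.9643 = 1.193.
Then σ = (x₂ − x₁)/(z₂ − z₁) = (1.33 − 1.03)/0.9643 = 0.311.
Precision τ = 1/σ² = 1/0.3111² = 10.3.

μ = 1.193, τ = 10.3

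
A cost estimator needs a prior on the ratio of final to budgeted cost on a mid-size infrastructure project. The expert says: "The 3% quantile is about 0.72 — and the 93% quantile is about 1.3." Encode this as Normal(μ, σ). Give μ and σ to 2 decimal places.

μ = 1.04, σ = 0.17

For Normal(μ,σ), the p-quantile is μ + z_p·σ. Here z_{0.03} = -1.881, z_{0.93} = 1.476.
So 0.72 = μ − 1.881σ and 1.3 = μ + 1.476σ.
Subtracting: σ = (1.3 − 0.72)/(1.476 − (-1.881)) = 0.17.
Then μ = 0.72 − (-1.881)·0.17 = 1.04.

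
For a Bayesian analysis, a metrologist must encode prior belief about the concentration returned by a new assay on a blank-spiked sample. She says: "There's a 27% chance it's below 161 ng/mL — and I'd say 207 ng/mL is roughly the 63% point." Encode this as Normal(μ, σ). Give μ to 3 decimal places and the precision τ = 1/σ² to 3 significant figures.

For Normal(μ,σ), the p-quantile is μ + z_p·σ. Here z_{0.27} = -0.6128, z_{0.63} = 0.3319.
So 161 = μ − 0.6128σ and 207 = μ + 0.3319σ.
Subtracting: σ = (207 − 161)/(0.3319 − (-0.6128)) = 48.694.
Then μ = 161 − (-0.6128)·48.694 = 190.841.
Precision τ = 1/σ² = 1/48.69² = 0.000422.

μ = 190.841, τ = 0.000422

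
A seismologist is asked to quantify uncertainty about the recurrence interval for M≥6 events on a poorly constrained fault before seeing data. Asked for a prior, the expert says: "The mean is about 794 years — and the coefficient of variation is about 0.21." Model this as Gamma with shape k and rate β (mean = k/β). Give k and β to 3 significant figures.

k ≈ 22.7, β ≈ 0.0286

For Gamma(k, rate β): mean = k/β, variance = k/β², so CV = 1/√k.
CV = 0.21, hence k = 1/CV² = 22.7.
Then β = k/mean = 22.7/794 = 0.0286.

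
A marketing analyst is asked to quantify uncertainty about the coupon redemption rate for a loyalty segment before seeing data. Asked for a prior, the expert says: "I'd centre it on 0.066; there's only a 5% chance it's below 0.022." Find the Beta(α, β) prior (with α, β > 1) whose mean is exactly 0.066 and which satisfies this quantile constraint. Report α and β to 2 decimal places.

α ≈ 3.70, β ≈ 52.34

With mean 0.066 fixed, write α = 0.066s, β = 0.934s where s = α+β.
Need P(θ < 0.022) = 0.05 under Beta(0.066s, 0.934s). Normal approximation: (q−m)/√(m(1−m)/s) ≈ z_{0.05} = -1.64, so s ≈ 0.066·0.934·(-1.64)²/(0.022−0.066)² = 86.1.
At s = 86.1: P(θ<0.022) ≈ 0.017. Adjusting to match 0.05 gives s ≈ 56.04.
So α = 0.066·56.04 ≈ 3.70, β = 0.934·56.04 ≈ 52.34.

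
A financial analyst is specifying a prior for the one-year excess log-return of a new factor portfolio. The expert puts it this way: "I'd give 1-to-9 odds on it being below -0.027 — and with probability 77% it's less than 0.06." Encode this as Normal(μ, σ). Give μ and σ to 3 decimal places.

The p-quantile of Normal(μ,σ) is μ + z_p·σ, with z_{0.1} = -1.282 and z_{0.77} = 0.7388.
Eliminate σ: μ = (z₂·x₁ − z₁·x₂)/(z₂ − z₁) = (0.7388·-0.027 − (-1.282)·0.06)/2.02 = 0.028.
Then σ = (x₂ − x₁)/(z₂ − z₁) = (0.06 − -0.027)/2.02 = 0.043.

μ = 0.028, σ = 0.043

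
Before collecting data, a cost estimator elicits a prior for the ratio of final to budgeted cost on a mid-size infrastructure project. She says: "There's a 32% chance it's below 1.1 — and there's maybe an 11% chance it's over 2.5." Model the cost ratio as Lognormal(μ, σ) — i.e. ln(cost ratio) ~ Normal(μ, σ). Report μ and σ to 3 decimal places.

μ ≈ 0.322, σ ≈ 0.485

If T ~ Lognormal(μ,σ) then ln T ~ Normal(μ,σ), so the p-quantile of ln T is μ + z_p·σ.
ln(1.1) = 0.09531 and ln(2.5) = 0.9163; z_{0.32} = -0.4677, z_{0.89} = 1.227.
σ = (0.9163 − 0.09531)/(1.227 − (-0.4677)) = 0.485.
μ = 0.09531 − (-0.4677)·0.485 = 0.322.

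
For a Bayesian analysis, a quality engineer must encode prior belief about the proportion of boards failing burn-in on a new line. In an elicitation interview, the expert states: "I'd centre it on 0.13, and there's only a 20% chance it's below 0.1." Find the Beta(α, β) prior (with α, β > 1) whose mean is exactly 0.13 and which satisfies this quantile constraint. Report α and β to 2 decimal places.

α ≈ 11.98, β ≈ 80.16

With mean 0.13 fixed, write α = 0.13s, β = 0.87s where s = α+β.
Need P(θ < 0.1) = 0.2 under Beta(0.13s, 0.87s). Normal approximation: (q−m)/√(m(1−m)/s) ≈ z_{0.2} = -0.842, so s ≈ 0.13·0.87·(-0.842)²/(0.1−0.13)² = 89.0.
At s = 89.0: P(θ<0.1) ≈ 0.205. Adjusting to match 0.2 gives s ≈ 92.14.
So α = 0.13·92.14 ≈ 11.98, β = 0.87·92.14 ≈ 80.16.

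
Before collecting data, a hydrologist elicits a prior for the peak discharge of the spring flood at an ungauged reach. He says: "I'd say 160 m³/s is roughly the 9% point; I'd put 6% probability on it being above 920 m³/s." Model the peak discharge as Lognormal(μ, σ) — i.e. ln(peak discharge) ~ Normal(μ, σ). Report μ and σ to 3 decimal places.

μ ≈ 5.885, σ ≈ 0.604

If T ~ Lognormal(μ,σ) then ln T ~ Normal(μ,σ), so the p-quantile of ln T is μ + z_p·σ.
ln(160) = 5.075 and ln(920) = 6.824; z_{0.09} = -1.341, z_{0.94} = 1.555.
σ = (6.824 − 5.075)/(1.555 − (-1.341)) = 0.604.
μ = 5.075 − (-1.341)·0.604 = 5.885.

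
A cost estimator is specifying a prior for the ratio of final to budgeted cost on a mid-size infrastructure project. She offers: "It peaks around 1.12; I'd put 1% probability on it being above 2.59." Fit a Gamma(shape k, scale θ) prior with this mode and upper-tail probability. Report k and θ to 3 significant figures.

k ≈ 7.79, θ ≈ 0.165

Gamma(k,θ) with k>1 has mode (k−1)θ, so θ = 1.12/(k−1).
Need P(X < 2.59) = 0.99 with θ tied to k this way. Start at k = 2, θ = 1.12: P(X<2.59) ≈ 0.672.
Too low — raise k to concentrate. Iterating converges to k ≈ 7.79.
Then θ = 1.12/(7.79−1) ≈ 0.165.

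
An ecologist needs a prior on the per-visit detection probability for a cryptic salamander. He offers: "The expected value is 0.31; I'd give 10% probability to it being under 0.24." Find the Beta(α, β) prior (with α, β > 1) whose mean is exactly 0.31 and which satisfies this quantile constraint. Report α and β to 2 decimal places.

α ≈ 21.31, β ≈ 47.44

With mean 0.31 fixed, write α = 0.31s, β = 0.69s where s = α+β.
Need P(θ < 0.24) = 0.1 under Beta(0.31s, 0.69s). Normal approximation: (q−m)/√(m(1−m)/s) ≈ z_{0.1} = -1.28, so s ≈ 0.31·0.69·(-1.28)²/(0.24−0.31)² = 71.7.
At s = 71.7: P(θ<0.24) ≈ 0.095. Adjusting to match 0.1 gives s ≈ 68.75.
So α = 0.31·68.75 ≈ 21.31, β = 0.69·68.75 ≈ 47.44.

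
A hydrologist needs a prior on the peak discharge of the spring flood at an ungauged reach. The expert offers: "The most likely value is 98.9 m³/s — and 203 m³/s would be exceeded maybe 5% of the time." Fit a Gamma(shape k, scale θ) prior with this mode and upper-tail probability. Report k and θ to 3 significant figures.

k ≈ 6.35, θ ≈ 18.5

Gamma(k,θ) with k>1 has mode (k−1)θ, so θ = 98.9/(k−1).
Need P(X < 203) = 0.95 with θ tied to k this way. Start at k = 2, θ = 98.9: P(X<203) ≈ 0.608.
Too low — raise k to concentrate. Iterating converges to k ≈ 6.35.
Then θ = 98.9/(6.35−1) ≈ 18.5.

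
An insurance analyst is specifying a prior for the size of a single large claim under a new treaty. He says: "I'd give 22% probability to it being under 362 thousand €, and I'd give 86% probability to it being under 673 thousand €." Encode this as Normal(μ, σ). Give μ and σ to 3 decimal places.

μ = 491.636, σ = 167.880

For Normal(μ,σ), the p-quantile is μ + z_p·σ. Here z_{0.22} = -0.7722, z_{0.86} = 1.08.
So 362 = μ − 0.7722σ and 673 = μ + 1.08σ.
Subtracting: σ = (673 − 362)/(1.08 − (-0.7722)) = 167.880.
Then μ = 362 − (-0.7722)·167.880 = 491.636.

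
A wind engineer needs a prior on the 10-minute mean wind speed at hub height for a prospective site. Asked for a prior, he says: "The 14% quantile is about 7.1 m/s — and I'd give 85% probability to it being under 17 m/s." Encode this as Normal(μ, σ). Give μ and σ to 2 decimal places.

μ = 12.15, σ = 4.68

The p-quantile of Normal(μ,σ) is μ + z_p·σ, with z_{0.14} = -1.08 and z_{0.85} = 1.036.
Eliminate σ: μ = (z₂·x₁ − z₁·x₂)/(z₂ − z₁) = (1.036·7.1 − (-1.08)·17)/2.117 = 12.15.
Then σ = (x₂ − x₁)/(z₂ − z₁) = (17 − 7.1)/2.117 = 4.68.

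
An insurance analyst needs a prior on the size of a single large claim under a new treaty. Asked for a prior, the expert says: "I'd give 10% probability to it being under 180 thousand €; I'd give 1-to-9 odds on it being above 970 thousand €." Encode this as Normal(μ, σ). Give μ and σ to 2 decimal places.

For Normal(μ,σ), the p-quantile is μ + z_p·σ. Here z_{0.1} = -1.282, z_{0.9} = 1.282.
So 180 = μ − 1.282σ and 970 = μ + 1.282σ.
Subtracting: σ = (970 − 180)/(1.282 − (-1.282)) = 308.22.
Then μ = 180 − (-1.282)·308.22 = 575.00.

μ = 575.00, σ = 308.22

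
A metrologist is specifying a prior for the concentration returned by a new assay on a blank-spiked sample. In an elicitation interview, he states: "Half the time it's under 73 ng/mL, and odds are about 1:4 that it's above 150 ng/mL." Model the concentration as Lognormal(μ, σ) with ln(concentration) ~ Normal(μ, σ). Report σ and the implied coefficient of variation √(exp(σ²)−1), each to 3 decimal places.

σ ≈ 0.856, CV ≈ 1.039

If T ~ Lognormal(μ,σ) then ln T ~ Normal(μ,σ), so the p-quantile of ln T is μ + z_p·σ.
ln(73) = 4.29 and ln(150) = 5.011; z_{0.5} = 0, z_{0.8} = 0.8416.
σ = (5.011 − 4.29)/(0.8416 − (0)) = 0.856.
μ = 4.29 − (0)·0.856 = 4.290.
CV = √(exp(σ²)−1) = √(exp(0.7322)−1) = 1.039.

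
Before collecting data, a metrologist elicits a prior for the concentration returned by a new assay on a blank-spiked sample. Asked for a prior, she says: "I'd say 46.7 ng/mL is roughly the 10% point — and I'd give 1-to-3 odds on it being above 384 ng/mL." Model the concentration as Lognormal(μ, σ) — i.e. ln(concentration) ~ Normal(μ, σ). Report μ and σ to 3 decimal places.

μ ≈ 5.224, σ ≈ 1.077

If T ~ Lognormal(μ,σ) then ln T ~ Normal(μ,σ), so the p-quantile of ln T is μ + z_p·σ.
ln(46.7) = 3.844 and ln(384) = 5.951; z_{0.1} = -1.282, z_{0.75} = 0.6745.
σ = (5.951 − 3.844)/(0.6745 − (-1.282)) = 1.077.
μ = 3.844 − (-1.282)·1.077 = 5.224.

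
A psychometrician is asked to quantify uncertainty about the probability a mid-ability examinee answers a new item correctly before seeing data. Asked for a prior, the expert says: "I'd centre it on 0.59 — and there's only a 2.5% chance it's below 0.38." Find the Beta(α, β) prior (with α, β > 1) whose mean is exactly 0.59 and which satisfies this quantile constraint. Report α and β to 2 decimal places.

α ≈ 12.54, β ≈ 8.72

With mean 0.59 fixed, write α = 0.59s, β = 0.41s where s = α+β.
Need P(θ < 0.38) = 0.025 under Beta(0.59s, 0.41s). Normal approximation: (q−m)/√(m(1−m)/s) ≈ z_{0.025} = -1.96, so s ≈ 0.59·0.41·(-1.96)²/(0.38−0.59)² = 21.1.
At s = 21.1: P(θ<0.38) ≈ 0.026. Adjusting to match 0.025 gives s ≈ 21.26.
So α = 0.59·21.26 ≈ 12.54, β = 0.41·21.26 ≈ 8.72.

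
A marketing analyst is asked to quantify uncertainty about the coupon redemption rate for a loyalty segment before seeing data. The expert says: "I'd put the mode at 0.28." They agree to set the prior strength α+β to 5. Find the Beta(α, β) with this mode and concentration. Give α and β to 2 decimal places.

For α,β > 1 the Beta mode is (α−1)/(α+β−2). With α+β = 5, the mode is (α−1)/3.
Set (α−1)/3 = 0.28 → α = 1 + 0.28·3 = 1.84.
β = 5 − α = 3.16.

α = 1.84, β = 3.16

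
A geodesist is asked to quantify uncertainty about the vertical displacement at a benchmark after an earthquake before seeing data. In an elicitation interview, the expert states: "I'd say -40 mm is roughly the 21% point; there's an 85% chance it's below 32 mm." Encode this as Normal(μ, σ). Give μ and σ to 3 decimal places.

μ = -8.493, σ = 39.070

For Normal(μ,σ), the p-quantile is μ + z_p·σ. Here z_{0.21} = -0.8064, z_{0.85} = 1.036.
So -40 = μ − 0.8064σ and 32 = μ + 1.036σ.
Subtracting: σ = (32 − -40)/(1.036 − (-0.8064)) = 39.070.
Then μ = -40 − (-0.8064)·39.070 = -8.493.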